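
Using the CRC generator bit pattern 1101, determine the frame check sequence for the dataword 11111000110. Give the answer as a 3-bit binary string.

111

Append 3 zeros: 11111000110000. Divide by 1101 (XOR where the leading bit is 1):
  pos 0: 1111 XOR 1101 = 0010
  pos 2: 1010 XOR 1101 = 0111
  pos 3: 1110 XOR 1101 = 0011
  pos 5: 1101 XOR 1101 = 0000
  pos 9: 1000 XOR 1101 = 0101
  pos 10: 1010 XOR 1101 = 0111
Remainder (last 3 bits) = 111. This is the CRC / FCS.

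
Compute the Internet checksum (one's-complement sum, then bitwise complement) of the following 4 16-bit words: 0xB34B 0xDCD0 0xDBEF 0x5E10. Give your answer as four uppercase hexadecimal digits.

35E3

One's-complement addition (fold any carry out of bit 15 back into bit 0):
  0xB34B + 0xDCD0 = 0x1901B → wrap carry → 0x901C
  0x901C + 0xDBEF = 0x16C0B → wrap carry → 0x6C0C
  0x6C0C + 0x5E10 = 0x0CA1C
One's-complement sum = 0xCA1C.
Checksum = ~0xCA1C & 0xFFFF = 0x35E3.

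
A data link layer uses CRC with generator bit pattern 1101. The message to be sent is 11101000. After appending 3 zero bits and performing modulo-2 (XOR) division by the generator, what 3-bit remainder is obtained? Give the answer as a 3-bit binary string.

101

Append 3 zeros: 11101000000. Divide by 1101 (XOR where the leading bit is 1):
  pos 0: 1110 XOR 1101 = 0011
  pos 2: 1110 XOR 1101 = 0011
  pos 4: 1100 XOR 1101 = 0001
  pos 7: 1000 XOR 1101 = 0101
Remainder (last 3 bits) = 101. This is the CRC / FCS.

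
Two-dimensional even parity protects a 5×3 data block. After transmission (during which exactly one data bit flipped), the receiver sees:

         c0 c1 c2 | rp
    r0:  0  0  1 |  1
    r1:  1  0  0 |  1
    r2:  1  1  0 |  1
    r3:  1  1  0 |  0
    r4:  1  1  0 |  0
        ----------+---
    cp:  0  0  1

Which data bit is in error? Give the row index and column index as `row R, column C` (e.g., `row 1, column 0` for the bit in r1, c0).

Recompute each row's even parity and compare to rp:
  r0: data parity 1, sent rp 1 → ok
  r1: data parity 1, sent rp 1 → ok
  r2: data parity 0, sent rp 1 → mismatch
  r3: data parity 0, sent rp 0 → ok
  r4: data parity 0, sent rp 0 → ok
Recompute each column's even parity and compare to cp:
  c0: data parity 0, sent cp 0 → ok
  c1: data parity 1, sent cp 0 → mismatch
  c2: data parity 1, sent cp 1 → ok
Exactly one row (r2) and one column (c1) fail → the flipped bit is at their intersection.

row 2, column 1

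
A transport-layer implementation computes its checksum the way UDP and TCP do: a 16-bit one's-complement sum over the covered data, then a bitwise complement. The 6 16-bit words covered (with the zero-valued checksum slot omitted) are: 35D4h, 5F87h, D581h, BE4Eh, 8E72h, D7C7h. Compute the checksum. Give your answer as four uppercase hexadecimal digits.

One's-complement addition (fold any carry out of bit 15 back into bit 0):
  0x35D4 + 0x5F87 = 0x0955B
  0x955B + 0xD581 = 0x16ADC → wrap carry → 0x6ADD
  0x6ADD + 0xBE4E = 0x1292B → wrap carry → 0x292C
  0x292C + 0x8E72 = 0x0B79E
  0xB79E + 0xD7C7 = 0x18F65 → wrap carry → 0x8F66
One's-complement sum = 0x8F66.
Checksum = ~0x8F66 & 0xFFFF = 0x7099.

7099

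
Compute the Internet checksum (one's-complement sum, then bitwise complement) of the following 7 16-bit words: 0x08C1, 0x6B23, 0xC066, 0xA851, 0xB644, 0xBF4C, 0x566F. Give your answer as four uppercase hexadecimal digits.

One's-complement addition (fold any carry out of bit 15 back into bit 0):
  0x08C1 + 0x6B23 = 0x073E4
  0x73E4 + 0xC066 = 0x1344A → wrap carry → 0x344B
  0x344B + 0xA851 = 0x0DC9C
  0xDC9C + 0xB644 = 0x192E0 → wrap carry → 0x92E1
  0x92E1 + 0xBF4C = 0x1522D → wrap carry → 0x522E
  0x522E + 0x566F = 0x0A89D
One's-complement sum = 0xA89D.
Checksum = ~0xA89D & 0xFFFF = 0x5762.

5762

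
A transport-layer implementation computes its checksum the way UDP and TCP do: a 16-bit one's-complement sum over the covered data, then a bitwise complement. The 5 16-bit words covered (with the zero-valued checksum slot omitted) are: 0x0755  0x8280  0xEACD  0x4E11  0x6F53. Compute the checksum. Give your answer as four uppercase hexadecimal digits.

CDF7

One's-complement addition (fold any carry out of bit 15 back into bit 0):
  0x0755 + 0x8280 = 0x089D5
  0x89D5 + 0xEACD = 0x174A2 → wrap carry → 0x74A3
  0x74A3 + 0x4E11 = 0x0C2B4
  0xC2B4 + 0x6F53 = 0x13207 → wrap carry → 0x3208
One's-complement sum = 0x3208.
Checksum = ~0x3208 & 0xFFFF = 0xCDF7.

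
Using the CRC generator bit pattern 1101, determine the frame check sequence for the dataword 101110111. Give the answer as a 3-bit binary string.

001

Append 3 zeros: 101110111000. Divide by 1101 (XOR where the leading bit is 1):
  pos 0: 1011 XOR 1101 = 0110
  pos 1: 1101 XOR 1101 = 0000
  pos 6: 1110 XOR 1101 = 0011
  pos 8: 1100 XOR 1101 = 0001
Remainder (last 3 bits) = 001. This is the CRC / FCS.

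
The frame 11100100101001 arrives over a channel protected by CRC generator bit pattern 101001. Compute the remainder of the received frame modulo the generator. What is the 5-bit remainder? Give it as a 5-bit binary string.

Modulo-2 division of 11100100101001 by 101001:
  pos 0: 111001 XOR 101001 = 010000
  pos 1: 100000 XOR 101001 = 001001
  pos 3: 100101 XOR 101001 = 001100
  pos 5: 110001 XOR 101001 = 011000
  pos 6: 110000 XOR 101001 = 011001
  pos 7: 110010 XOR 101001 = 011011
  pos 8: 110111 XOR 101001 = 011110
Remainder = 11110 (nonzero — an error is detected).

11110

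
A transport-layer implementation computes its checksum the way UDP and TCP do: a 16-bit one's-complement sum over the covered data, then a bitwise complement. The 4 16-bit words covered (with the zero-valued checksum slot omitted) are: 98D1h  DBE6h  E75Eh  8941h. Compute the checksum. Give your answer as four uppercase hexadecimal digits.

One's-complement addition (fold any carry out of bit 15 back into bit 0):
  0x98D1 + 0xDBE6 = 0x174B7 → wrap carry → 0x74B8
  0x74B8 + 0xE75E = 0x15C16 → wrap carry → 0x5C17
  0x5C17 + 0x8941 = 0x0E558
One's-complement sum = 0xE558.
Checksum = ~0xE558 & 0xFFFF = 0x1AA7.

1AA7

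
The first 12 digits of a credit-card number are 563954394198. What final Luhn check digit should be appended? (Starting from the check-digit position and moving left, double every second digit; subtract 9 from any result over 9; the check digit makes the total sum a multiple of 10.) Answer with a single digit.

3

Partial digits right→left: 8 9 1 4 9 3 4 5 9 3 6 5
Double every second digit counting from the check-digit position (so the 1st, 3rd, 5th, ... of the partial from the right).
  doubled (with −9 where >9): 7 2 9 8 9 3 → sum 38
  kept as-is: 9 4 3 5 3 5 → sum 29
Total = 38 + 29 = 67.
Check digit = (10 − (67 mod 10)) mod 10 = 3.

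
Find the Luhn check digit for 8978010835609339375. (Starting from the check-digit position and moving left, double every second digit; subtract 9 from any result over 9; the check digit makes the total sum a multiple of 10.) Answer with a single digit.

Partial digits right→left: 5 7 3 9 3 3 9 0 6 5 3 8 0 1 0 8 7 9 8
Double every second digit counting from the check-digit position (so the 1st, 3rd, 5th, ... of the partial from the right).
  doubled (with −9 where >9): 1 6 6 9 3 6 0 0 5 7 → sum 43
  kept as-is: 7 9 3 0 5 8 1 8 9 → sum 50
Total = 43 + 50 = 93.
Check digit = (10 − (93 mod 10)) mod 10 = 7.

7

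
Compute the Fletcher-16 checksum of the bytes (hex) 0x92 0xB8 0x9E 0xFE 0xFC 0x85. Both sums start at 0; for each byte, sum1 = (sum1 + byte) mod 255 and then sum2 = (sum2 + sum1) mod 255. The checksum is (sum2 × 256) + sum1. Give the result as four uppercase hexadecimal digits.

Running sums (mod 255):
  after byte 0 (0x92): sum1=146, sum2=146
  after byte 1 (0xB8): sum1=75, sum2=221
  after byte 2 (0x9E): sum1=233, sum2=199
  after byte 3 (0xFE): sum1=232, sum2=176
  after byte 4 (0xFC): sum1=229, sum2=150
  after byte 5 (0x85): sum1=107, sum2=2
Checksum = sum2·256 + sum1 = 2·256 + 107 = 619 = 0x026B.

026B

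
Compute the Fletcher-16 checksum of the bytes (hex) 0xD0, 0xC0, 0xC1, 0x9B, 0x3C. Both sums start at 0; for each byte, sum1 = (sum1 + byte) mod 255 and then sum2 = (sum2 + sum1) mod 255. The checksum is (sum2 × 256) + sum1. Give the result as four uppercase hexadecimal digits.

Running sums (mod 255):
  after byte 0 (0xD0): sum1=208, sum2=208
  after byte 1 (0xC0): sum1=145, sum2=98
  after byte 2 (0xC1): sum1=83, sum2=181
  after byte 3 (0x9B): sum1=238, sum2=164
  after byte 4 (0x3C): sum1=43, sum2=207
Checksum = sum2·256 + sum1 = 207·256 + 43 = 53035 = 0xCF2B.

CF2B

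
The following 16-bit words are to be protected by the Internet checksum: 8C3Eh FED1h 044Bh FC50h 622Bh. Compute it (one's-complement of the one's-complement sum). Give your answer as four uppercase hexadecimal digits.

One's-complement addition (fold any carry out of bit 15 back into bit 0):
  0x8C3E + 0xFED1 = 0x18B0F → wrap carry → 0x8B10
  0x8B10 + 0x044B = 0x08F5B
  0x8F5B + 0xFC50 = 0x18BAB → wrap carry → 0x8BAC
  0x8BAC + 0x622B = 0x0EDD7
One's-complement sum = 0xEDD7.
Checksum = ~0xEDD7 & 0xFFFF = 0x1228.

1228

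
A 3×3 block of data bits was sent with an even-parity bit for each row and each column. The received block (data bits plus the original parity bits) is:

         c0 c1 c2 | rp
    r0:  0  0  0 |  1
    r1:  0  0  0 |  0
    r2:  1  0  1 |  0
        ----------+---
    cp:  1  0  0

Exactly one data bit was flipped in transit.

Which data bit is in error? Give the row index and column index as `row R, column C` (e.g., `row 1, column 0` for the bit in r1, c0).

row 0, column 2

Recompute each row's even parity and compare to rp:
  r0: data parity 0, sent rp 1 → mismatch
  r1: data parity 0, sent rp 0 → ok
  r2: data parity 0, sent rp 0 → ok
Recompute each column's even parity and compare to cp:
  c0: data parity 1, sent cp 1 → ok
  c1: data parity 0, sent cp 0 → ok
  c2: data parity 1, sent cp 0 → mismatch
Exactly one row (r0) and one column (c2) fail → the flipped bit is at their intersection.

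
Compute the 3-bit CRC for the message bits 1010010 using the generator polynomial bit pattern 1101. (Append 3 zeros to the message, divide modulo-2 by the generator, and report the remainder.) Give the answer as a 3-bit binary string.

Append 3 zeros: 1010010000. Divide by 1101 (XOR where the leading bit is 1):
  pos 0: 1010 XOR 1101 = 0111
  pos 1: 1110 XOR 1101 = 0011
  pos 3: 1110 XOR 1101 = 0011
  pos 5: 1100 XOR 1101 = 0001
Remainder (last 3 bits) = 010. This is the CRC / FCS.

010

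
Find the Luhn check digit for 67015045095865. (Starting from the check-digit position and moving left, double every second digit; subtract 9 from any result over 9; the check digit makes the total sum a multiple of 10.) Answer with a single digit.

9

Partial digits right→left: 5 6 8 5 9 0 5 4 0 5 1 0 7 6
Double every second digit counting from the check-digit position (so the 1st, 3rd, 5th, ... of the partial from the right).
  doubled (with −9 where >9): 1 7 9 1 0 2 5 → sum 25
  kept as-is: 6 5 0 4 5 0 6 → sum 26
Total = 25 + 26 = 51.
Check digit = (10 − (51 mod 10)) mod 10 = 9.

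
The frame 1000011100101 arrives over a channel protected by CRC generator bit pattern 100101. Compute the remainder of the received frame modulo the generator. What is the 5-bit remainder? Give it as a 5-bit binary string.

Modulo-2 division of 1000011100101 by 100101:
  pos 0: 100001 XOR 100101 = 000100
  pos 3: 100110 XOR 100101 = 000011
  pos 7: 110101 XOR 100101 = 010000
Remainder = 10000 (nonzero — an error is detected).

10000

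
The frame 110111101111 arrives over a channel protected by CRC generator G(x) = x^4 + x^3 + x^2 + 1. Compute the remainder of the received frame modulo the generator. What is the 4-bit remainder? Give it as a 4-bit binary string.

0000

Modulo-2 division of 110111101111 by 11101:
  pos 0: 11011 XOR 11101 = 00110
  pos 2: 11011 XOR 11101 = 00110
  pos 4: 11001 XOR 11101 = 00100
  pos 6: 10011 XOR 11101 = 01110
  pos 7: 11101 XOR 11101 = 00000
Remainder = 0000 (zero — the frame passes the CRC check).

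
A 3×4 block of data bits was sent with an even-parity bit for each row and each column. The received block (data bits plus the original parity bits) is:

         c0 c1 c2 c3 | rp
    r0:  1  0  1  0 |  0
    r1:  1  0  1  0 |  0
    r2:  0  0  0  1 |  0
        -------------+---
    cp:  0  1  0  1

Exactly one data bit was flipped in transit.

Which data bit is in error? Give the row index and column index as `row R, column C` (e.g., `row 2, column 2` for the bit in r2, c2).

Recompute each row's even parity and compare to rp:
  r0: data parity 0, sent rp 0 → ok
  r1: data parity 0, sent rp 0 → ok
  r2: data parity 1, sent rp 0 → mismatch
Recompute each column's even parity and compare to cp:
  c0: data parity 0, sent cp 0 → ok
  c1: data parity 0, sent cp 1 → mismatch
  c2: data parity 0, sent cp 0 → ok
  c3: data parity 1, sent cp 1 → ok
Exactly one row (r2) and one column (c1) fail → the flipped bit is at their intersection.

row 2, column 1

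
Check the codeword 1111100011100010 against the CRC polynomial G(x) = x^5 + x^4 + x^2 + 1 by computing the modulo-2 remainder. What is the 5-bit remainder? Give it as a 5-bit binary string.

00111

Modulo-2 division of 1111100011100010 by 110101:
  pos 0: 111110 XOR 110101 = 001011
  pos 2: 101100 XOR 110101 = 011001
  pos 3: 110011 XOR 110101 = 000110
  pos 6: 110110 XOR 110101 = 000011
  pos 10: 110010 XOR 110101 = 000111
Remainder = 00111 (nonzero — an error is detected).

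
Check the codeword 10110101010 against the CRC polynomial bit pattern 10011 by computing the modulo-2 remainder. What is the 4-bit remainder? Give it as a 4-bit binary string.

Modulo-2 division of 10110101010 by 10011:
  pos 0: 10110 XOR 10011 = 00101
  pos 2: 10110 XOR 10011 = 00101
  pos 4: 10110 XOR 10011 = 00101
  pos 6: 10110 XOR 10011 = 00101
Remainder = 0101 (nonzero — an error is detected).

0101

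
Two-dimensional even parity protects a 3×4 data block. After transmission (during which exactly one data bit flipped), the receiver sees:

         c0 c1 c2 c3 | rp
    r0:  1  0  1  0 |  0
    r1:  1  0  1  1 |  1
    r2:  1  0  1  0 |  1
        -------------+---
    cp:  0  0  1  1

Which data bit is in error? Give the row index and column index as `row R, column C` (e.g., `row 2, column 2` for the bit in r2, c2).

Recompute each row's even parity and compare to rp:
  r0: data parity 0, sent rp 0 → ok
  r1: data parity 1, sent rp 1 → ok
  r2: data parity 0, sent rp 1 → mismatch
Recompute each column's even parity and compare to cp:
  c0: data parity 1, sent cp 0 → mismatch
  c1: data parity 0, sent cp 0 → ok
  c2: data parity 1, sent cp 1 → ok
  c3: data parity 1, sent cp 1 → ok
Exactly one row (r2) and one column (c0) fail → the flipped bit is at their intersection.

row 2, column 0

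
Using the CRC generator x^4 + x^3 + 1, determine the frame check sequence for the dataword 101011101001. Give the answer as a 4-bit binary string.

Append 4 zeros: 1010111010010000. Divide by 11001 (XOR where the leading bit is 1):
  pos 0: 10101 XOR 11001 = 01100
  pos 1: 11001 XOR 11001 = 00000
  pos 6: 10100 XOR 11001 = 01101
  pos 7: 11011 XOR 11001 = 00010
  pos 10: 10000 XOR 11001 = 01001
  pos 11: 10010 XOR 11001 = 01011
Remainder (last 4 bits) = 1011. This is the CRC / FCS.

1011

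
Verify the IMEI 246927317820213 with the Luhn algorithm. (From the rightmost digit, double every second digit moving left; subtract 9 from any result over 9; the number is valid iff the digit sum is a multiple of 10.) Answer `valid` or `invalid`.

valid

From the right, keep odd positions and double even positions (subtract 9 from any doubled value over 9):
  doubled (positions 2,4,...): 2 0 7 2 5 9 8 → sum 33
  kept (positions 1,3,...): 3 2 2 7 3 2 6 2 → sum 27
Total = 60.
60 mod 10 = 0, so the number is valid.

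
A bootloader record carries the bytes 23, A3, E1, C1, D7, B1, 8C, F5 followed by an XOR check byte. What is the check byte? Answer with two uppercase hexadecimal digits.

BF

XOR the bytes together:
  start with 0x23
  0x23 ⊕ 0xA3 = 0x80
  0x80 ⊕ 0xE1 = 0x61
  0x61 ⊕ 0xC1 = 0xA0
  0xA0 ⊕ 0xD7 = 0x77
  0x77 ⊕ 0xB1 = 0xC6
  0xC6 ⊕ 0x8C = 0x4A
  0x4A ⊕ 0xF5 = 0xBF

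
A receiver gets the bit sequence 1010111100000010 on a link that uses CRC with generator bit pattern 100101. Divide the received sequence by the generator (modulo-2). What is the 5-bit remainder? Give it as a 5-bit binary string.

00000

Modulo-2 division of 1010111100000010 by 100101:
  pos 0: 101011 XOR 100101 = 001110
  pos 2: 111011 XOR 100101 = 011110
  pos 3: 111100 XOR 100101 = 011001
  pos 4: 110010 XOR 100101 = 010111
  pos 5: 101110 XOR 100101 = 001011
  pos 7: 101100 XOR 100101 = 001001
  pos 9: 100101 XOR 100101 = 000000
Remainder = 00000 (zero — the frame passes the CRC check).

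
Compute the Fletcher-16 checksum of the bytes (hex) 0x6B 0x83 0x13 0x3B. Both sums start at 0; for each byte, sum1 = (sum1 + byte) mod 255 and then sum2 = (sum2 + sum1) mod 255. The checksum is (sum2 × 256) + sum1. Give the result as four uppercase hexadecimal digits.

Running sums (mod 255):
  after byte 0 (0x6B): sum1=107, sum2=107
  after byte 1 (0x83): sum1=238, sum2=90
  after byte 2 (0x13): sum1=2, sum2=92
  after byte 3 (0x3B): sum1=61, sum2=153
Checksum = sum2·256 + sum1 = 153·256 + 61 = 39229 = 0x993D.

993D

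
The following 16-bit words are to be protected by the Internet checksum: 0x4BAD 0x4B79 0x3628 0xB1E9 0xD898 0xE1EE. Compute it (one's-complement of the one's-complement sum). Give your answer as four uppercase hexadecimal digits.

C63F

One's-complement addition (fold any carry out of bit 15 back into bit 0):
  0x4BAD + 0x4B79 = 0x09726
  0x9726 + 0x3628 = 0x0CD4E
  0xCD4E + 0xB1E9 = 0x17F37 → wrap carry → 0x7F38
  0x7F38 + 0xD898 = 0x157D0 → wrap carry → 0x57D1
  0x57D1 + 0xE1EE = 0x139BF → wrap carry → 0x39C0
One's-complement sum = 0x39C0.
Checksum = ~0x39C0 & 0xFFFF = 0xC63F.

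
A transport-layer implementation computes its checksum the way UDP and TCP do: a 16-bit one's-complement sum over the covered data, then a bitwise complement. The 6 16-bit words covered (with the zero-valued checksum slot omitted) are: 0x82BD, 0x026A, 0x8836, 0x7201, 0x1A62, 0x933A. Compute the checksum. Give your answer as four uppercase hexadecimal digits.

One's-complement addition (fold any carry out of bit 15 back into bit 0):
  0x82BD + 0x026A = 0x08527
  0x8527 + 0x8836 = 0x10D5D → wrap carry → 0x0D5E
  0x0D5E + 0x7201 = 0x07F5F
  0x7F5F + 0x1A62 = 0x099C1
  0x99C1 + 0x933A = 0x12CFB → wrap carry → 0x2CFC
One's-complement sum = 0x2CFC.
Checksum = ~0x2CFC & 0xFFFF = 0xD303.

D303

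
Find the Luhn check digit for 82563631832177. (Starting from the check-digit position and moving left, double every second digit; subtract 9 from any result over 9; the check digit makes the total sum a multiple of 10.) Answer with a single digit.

9

Partial digits right→left: 7 7 1 2 3 8 1 3 6 3 6 5 2 8
Double every second digit counting from the check-digit position (so the 1st, 3rd, 5th, ... of the partial from the right).
  doubled (with −9 where >9): 5 2 6 2 3 3 4 → sum 25
  kept as-is: 7 2 8 3 3 5 8 → sum 36
Total = 25 + 36 = 61.
Check digit = (10 − (61 mod 10)) mod 10 = 9.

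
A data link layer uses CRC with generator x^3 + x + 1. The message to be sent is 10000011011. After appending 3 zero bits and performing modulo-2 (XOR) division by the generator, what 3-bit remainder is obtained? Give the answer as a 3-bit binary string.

100

Append 3 zeros: 10000011011000. Divide by 1011 (XOR where the leading bit is 1):
  pos 0: 1000 XOR 1011 = 0011
  pos 2: 1100 XOR 1011 = 0111
  pos 3: 1111 XOR 1011 = 0100
  pos 4: 1001 XOR 1011 = 0010
  pos 6: 1001 XOR 1011 = 0010
  pos 8: 1010 XOR 1011 = 0001
Remainder (last 3 bits) = 100. This is the CRC / FCS.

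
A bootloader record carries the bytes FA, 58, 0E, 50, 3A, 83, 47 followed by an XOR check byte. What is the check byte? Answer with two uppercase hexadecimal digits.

XOR the bytes together:
  start with 0xFA
  0xFA ⊕ 0x58 = 0xA2
  0xA2 ⊕ 0x0E = 0xAC
  0xAC ⊕ 0x50 = 0xFC
  0xFC ⊕ 0x3A = 0xC6
  0xC6 ⊕ 0x83 = 0x45
  0x45 ⊕ 0x47 = 0x02

02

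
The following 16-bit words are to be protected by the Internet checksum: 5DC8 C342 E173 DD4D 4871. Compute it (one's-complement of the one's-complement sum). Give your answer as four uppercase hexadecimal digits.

D7C1

One's-complement addition (fold any carry out of bit 15 back into bit 0):
  0x5DC8 + 0xC342 = 0x1210A → wrap carry → 0x210B
  0x210B + 0xE173 = 0x1027E → wrap carry → 0x027F
  0x027F + 0xDD4D = 0x0DFCC
  0xDFCC + 0x4871 = 0x1283D → wrap carry → 0x283E
One's-complement sum = 0x283E.
Checksum = ~0x283E & 0xFFFF = 0xD7C1.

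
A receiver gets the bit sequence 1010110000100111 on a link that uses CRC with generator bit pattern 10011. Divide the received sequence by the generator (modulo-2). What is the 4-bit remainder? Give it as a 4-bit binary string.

Modulo-2 division of 1010110000100111 by 10011:
  pos 0: 10101 XOR 10011 = 00110
  pos 2: 11010 XOR 10011 = 01001
  pos 3: 10010 XOR 10011 = 00001
  pos 7: 10010 XOR 10011 = 00001
  pos 11: 10111 XOR 10011 = 00100
Remainder = 0100 (nonzero — an error is detected).

0100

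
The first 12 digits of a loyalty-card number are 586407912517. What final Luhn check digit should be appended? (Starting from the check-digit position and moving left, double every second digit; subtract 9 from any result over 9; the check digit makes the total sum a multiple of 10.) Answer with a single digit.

9

Partial digits right→left: 7 1 5 2 1 9 7 0 4 6 8 5
Double every second digit counting from the check-digit position (so the 1st, 3rd, 5th, ... of the partial from the right).
  doubled (with −9 where >9): 5 1 2 5 8 7 → sum 28
  kept as-is: 1 2 9 0 6 5 → sum 23
Total = 28 + 23 = 51.
Check digit = (10 − (51 mod 10)) mod 10 = 9.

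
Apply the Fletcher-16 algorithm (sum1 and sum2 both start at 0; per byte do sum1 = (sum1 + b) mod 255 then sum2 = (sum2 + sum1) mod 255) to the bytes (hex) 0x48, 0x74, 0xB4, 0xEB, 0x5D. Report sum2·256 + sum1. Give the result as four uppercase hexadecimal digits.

8EBA

Running sums (mod 255):
  after byte 0 (0x48): sum1=72, sum2=72
  after byte 1 (0x74): sum1=188, sum2=5
  after byte 2 (0xB4): sum1=113, sum2=118
  after byte 3 (0xEB): sum1=93, sum2=211
  after byte 4 (0x5D): sum1=186, sum2=142
Checksum = sum2·256 + sum1 = 142·256 + 186 = 36538 = 0x8EBA.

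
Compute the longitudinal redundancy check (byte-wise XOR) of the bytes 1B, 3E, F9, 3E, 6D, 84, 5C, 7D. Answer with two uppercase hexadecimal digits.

XOR the bytes together:
  start with 0x1B
  0x1B ⊕ 0x3E = 0x25
  0x25 ⊕ 0xF9 = 0xDC
  0xDC ⊕ 0x3E = 0xE2
  0xE2 ⊕ 0x6D = 0x8F
  0x8F ⊕ 0x84 = 0x0B
  0x0B ⊕ 0x5C = 0x57
  0x57 ⊕ 0x7D = 0x2A

2A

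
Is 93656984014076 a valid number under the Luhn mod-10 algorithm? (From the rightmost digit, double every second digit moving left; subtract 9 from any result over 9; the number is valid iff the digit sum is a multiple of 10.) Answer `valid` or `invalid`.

From the right, keep odd positions and double even positions (subtract 9 from any doubled value over 9):
  doubled (positions 2,4,...): 5 8 0 7 3 3 9 → sum 35
  kept (positions 1,3,...): 6 0 1 4 9 5 3 → sum 28
Total = 63.
63 mod 10 = 3, so the number is invalid.

invalid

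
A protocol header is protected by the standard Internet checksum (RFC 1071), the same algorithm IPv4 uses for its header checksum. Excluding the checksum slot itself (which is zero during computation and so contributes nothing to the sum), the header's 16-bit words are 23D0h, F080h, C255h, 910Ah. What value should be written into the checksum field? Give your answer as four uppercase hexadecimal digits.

984E

One's-complement addition (fold any carry out of bit 15 back into bit 0):
  0x23D0 + 0xF080 = 0x11450 → wrap carry → 0x1451
  0x1451 + 0xC255 = 0x0D6A6
  0xD6A6 + 0x910A = 0x167B0 → wrap carry → 0x67B1
One's-complement sum = 0x67B1.
Checksum = ~0x67B1 & 0xFFFF = 0x984E.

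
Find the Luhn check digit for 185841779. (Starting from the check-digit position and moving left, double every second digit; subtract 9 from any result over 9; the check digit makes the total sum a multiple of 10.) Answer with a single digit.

1

Partial digits right→left: 9 7 7 1 4 8 5 8 1
Double every second digit counting from the check-digit position (so the 1st, 3rd, 5th, ... of the partial from the right).
  doubled (with −9 where >9): 9 5 8 1 2 → sum 25
  kept as-is: 7 1 8 8 → sum 24
Total = 25 + 24 = 49.
Check digit = (10 − (49 mod 10)) mod 10 = 1.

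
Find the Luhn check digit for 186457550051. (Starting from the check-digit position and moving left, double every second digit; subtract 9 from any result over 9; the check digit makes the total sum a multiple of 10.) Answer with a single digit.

Partial digits right→left: 1 5 0 0 5 5 7 5 4 6 8 1
Double every second digit counting from the check-digit position (so the 1st, 3rd, 5th, ... of the partial from the right).
  doubled (with −9 where >9): 2 0 1 5 8 7 → sum 23
  kept as-is: 5 0 5 5 6 1 → sum 22
Total = 23 + 22 = 45.
Check digit = (10 − (45 mod 10)) mod 10 = 5.

5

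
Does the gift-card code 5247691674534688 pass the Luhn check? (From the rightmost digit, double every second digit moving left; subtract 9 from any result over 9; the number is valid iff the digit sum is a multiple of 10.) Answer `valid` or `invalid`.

From the right, keep odd positions and double even positions (subtract 9 from any doubled value over 9):
  doubled (positions 2,4,...): 7 8 1 5 2 3 8 1 → sum 35
  kept (positions 1,3,...): 8 6 3 4 6 9 7 2 → sum 45
Total = 80.
80 mod 10 = 0, so the number is valid.

valid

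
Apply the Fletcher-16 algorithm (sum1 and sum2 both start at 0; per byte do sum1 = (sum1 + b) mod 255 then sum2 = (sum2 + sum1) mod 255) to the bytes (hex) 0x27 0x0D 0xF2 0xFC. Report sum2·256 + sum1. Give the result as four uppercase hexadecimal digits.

A624

Running sums (mod 255):
  after byte 0 (0x27): sum1=39, sum2=39
  after byte 1 (0x0D): sum1=52, sum2=91
  after byte 2 (0xF2): sum1=39, sum2=130
  after byte 3 (0xFC): sum1=36, sum2=166
Checksum = sum2·256 + sum1 = 166·256 + 36 = 42532 = 0xA624.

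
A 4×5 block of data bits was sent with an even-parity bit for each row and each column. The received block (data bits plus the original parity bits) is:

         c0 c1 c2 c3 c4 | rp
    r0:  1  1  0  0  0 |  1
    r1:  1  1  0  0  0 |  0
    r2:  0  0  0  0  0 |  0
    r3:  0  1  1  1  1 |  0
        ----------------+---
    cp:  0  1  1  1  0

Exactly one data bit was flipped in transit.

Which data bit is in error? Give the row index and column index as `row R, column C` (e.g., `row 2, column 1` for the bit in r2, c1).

Recompute each row's even parity and compare to rp:
  r0: data parity 0, sent rp 1 → mismatch
  r1: data parity 0, sent rp 0 → ok
  r2: data parity 0, sent rp 0 → ok
  r3: data parity 0, sent rp 0 → ok
Recompute each column's even parity and compare to cp:
  c0: data parity 0, sent cp 0 → ok
  c1: data parity 1, sent cp 1 → ok
  c2: data parity 1, sent cp 1 → ok
  c3: data parity 1, sent cp 1 → ok
  c4: data parity 1, sent cp 0 → mismatch
Exactly one row (r0) and one column (c4) fail → the flipped bit is at their intersection.

row 0, column 4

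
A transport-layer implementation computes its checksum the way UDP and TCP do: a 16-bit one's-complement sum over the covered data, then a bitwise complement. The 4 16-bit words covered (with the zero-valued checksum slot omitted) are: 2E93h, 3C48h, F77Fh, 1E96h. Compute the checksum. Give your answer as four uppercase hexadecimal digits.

7F0E

One's-complement addition (fold any carry out of bit 15 back into bit 0):
  0x2E93 + 0x3C48 = 0x06ADB
  0x6ADB + 0xF77F = 0x1625A → wrap carry → 0x625B
  0x625B + 0x1E96 = 0x080F1
One's-complement sum = 0x80F1.
Checksum = ~0x80F1 & 0xFFFF = 0x7F0E.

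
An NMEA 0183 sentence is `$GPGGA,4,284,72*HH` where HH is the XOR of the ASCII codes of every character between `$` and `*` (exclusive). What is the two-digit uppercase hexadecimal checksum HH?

75

XOR the ASCII codes of the payload characters:
  'G' = 0x47 → acc = 0x47
  'P' = 0x50 → acc = 0x17
  'G' = 0x47 → acc = 0x50
  'G' = 0x47 → acc = 0x17
  'A' = 0x41 → acc = 0x56
  ',' = 0x2C → acc = 0x7A
  '4' = 0x34 → acc = 0x4E
  ',' = 0x2C → acc = 0x62
  '2' = 0x32 → acc = 0x50
  '8' = 0x38 → acc = 0x68
  '4' = 0x34 → acc = 0x5C
  ',' = 0x2C → acc = 0x70
  '7' = 0x37 → acc = 0x47
  '2' = 0x32 → acc = 0x75
Checksum = 0x75.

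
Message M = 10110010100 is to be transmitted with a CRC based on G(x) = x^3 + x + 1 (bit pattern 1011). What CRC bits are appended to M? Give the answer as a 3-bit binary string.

110

Append 3 zeros: 10110010100000. Divide by 1011 (XOR where the leading bit is 1):
  pos 0: 1011 XOR 1011 = 0000
  pos 6: 1010 XOR 1011 = 0001
  pos 9: 1000 XOR 1011 = 0011
Remainder (last 3 bits) = 110. This is the CRC / FCS.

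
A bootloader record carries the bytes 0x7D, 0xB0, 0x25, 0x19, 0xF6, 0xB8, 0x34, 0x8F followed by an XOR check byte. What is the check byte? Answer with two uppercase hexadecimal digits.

04

XOR the bytes together:
  start with 0x7D
  0x7D ⊕ 0xB0 = 0xCD
  0xCD ⊕ 0x25 = 0xE8
  0xE8 ⊕ 0x19 = 0xF1
  0xF1 ⊕ 0xF6 = 0x07
  0x07 ⊕ 0xB8 = 0xBF
  0xBF ⊕ 0x34 = 0x8B
  0x8B ⊕ 0x8F = 0x04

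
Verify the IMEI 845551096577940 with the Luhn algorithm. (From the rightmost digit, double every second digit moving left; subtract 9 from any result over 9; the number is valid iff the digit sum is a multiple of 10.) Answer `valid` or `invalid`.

invalid

From the right, keep odd positions and double even positions (subtract 9 from any doubled value over 9):
  doubled (positions 2,4,...): 8 5 1 9 2 1 8 → sum 34
  kept (positions 1,3,...): 0 9 7 6 0 5 5 8 → sum 40
Total = 74.
74 mod 10 = 4, so the number is invalid.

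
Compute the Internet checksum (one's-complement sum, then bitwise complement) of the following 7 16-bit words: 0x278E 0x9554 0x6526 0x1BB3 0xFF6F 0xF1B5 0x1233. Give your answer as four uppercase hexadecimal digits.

One's-complement addition (fold any carry out of bit 15 back into bit 0):
  0x278E + 0x9554 = 0x0BCE2
  0xBCE2 + 0x6526 = 0x12208 → wrap carry → 0x2209
  0x2209 + 0x1BB3 = 0x03DBC
  0x3DBC + 0xFF6F = 0x13D2B → wrap carry → 0x3D2C
  0x3D2C + 0xF1B5 = 0x12EE1 → wrap carry → 0x2EE2
  0x2EE2 + 0x1233 = 0x04115
One's-complement sum = 0x4115.
Checksum = ~0x4115 & 0xFFFF = 0xBEEA.

BEEA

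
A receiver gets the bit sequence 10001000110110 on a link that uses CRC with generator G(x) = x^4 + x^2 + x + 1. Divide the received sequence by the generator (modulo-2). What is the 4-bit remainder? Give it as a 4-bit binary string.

0000

Modulo-2 division of 10001000110110 by 10111:
  pos 0: 10001 XOR 10111 = 00110
  pos 2: 11000 XOR 10111 = 01111
  pos 3: 11110 XOR 10111 = 01001
  pos 4: 10011 XOR 10111 = 00100
  pos 6: 10010 XOR 10111 = 00101
  pos 8: 10111 XOR 10111 = 00000
Remainder = 0000 (zero — the frame passes the CRC check).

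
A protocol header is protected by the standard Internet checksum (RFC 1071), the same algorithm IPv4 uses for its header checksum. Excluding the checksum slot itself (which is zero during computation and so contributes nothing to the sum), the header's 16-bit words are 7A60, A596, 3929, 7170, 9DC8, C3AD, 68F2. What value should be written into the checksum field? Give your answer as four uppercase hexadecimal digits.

6B06

One's-complement addition (fold any carry out of bit 15 back into bit 0):
  0x7A60 + 0xA596 = 0x11FF6 → wrap carry → 0x1FF7
  0x1FF7 + 0x3929 = 0x05920
  0x5920 + 0x7170 = 0x0CA90
  0xCA90 + 0x9DC8 = 0x16858 → wrap carry → 0x6859
  0x6859 + 0xC3AD = 0x12C06 → wrap carry → 0x2C07
  0x2C07 + 0x68F2 = 0x094F9
One's-complement sum = 0x94F9.
Checksum = ~0x94F9 & 0xFFFF = 0x6B06.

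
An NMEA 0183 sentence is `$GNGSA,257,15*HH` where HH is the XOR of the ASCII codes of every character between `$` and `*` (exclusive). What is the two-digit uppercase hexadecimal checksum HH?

XOR the ASCII codes of the payload characters:
  'G' = 0x47 → acc = 0x47
  'N' = 0x4E → acc = 0x09
  'G' = 0x47 → acc = 0x4E
  'S' = 0x53 → acc = 0x1D
  'A' = 0x41 → acc = 0x5C
  ',' = 0x2C → acc = 0x70
  '2' = 0x32 → acc = 0x42
  '5' = 0x35 → acc = 0x77
  '7' = 0x37 → acc = 0x40
  ',' = 0x2C → acc = 0x6C
  '1' = 0x31 → acc = 0x5D
  '5' = 0x35 → acc = 0x68
Checksum = 0x68.

68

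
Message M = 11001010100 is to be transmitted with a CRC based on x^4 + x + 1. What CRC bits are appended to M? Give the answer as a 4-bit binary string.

1010

Append 4 zeros: 110010101000000. Divide by 10011 (XOR where the leading bit is 1):
  pos 0: 11001 XOR 10011 = 01010
  pos 1: 10100 XOR 10011 = 00111
  pos 3: 11110 XOR 10011 = 01101
  pos 4: 11011 XOR 10011 = 01000
  pos 5: 10000 XOR 10011 = 00011
  pos 8: 11000 XOR 10011 = 01011
  pos 9: 10110 XOR 10011 = 00101
Remainder (last 4 bits) = 1010. This is the CRC / FCS.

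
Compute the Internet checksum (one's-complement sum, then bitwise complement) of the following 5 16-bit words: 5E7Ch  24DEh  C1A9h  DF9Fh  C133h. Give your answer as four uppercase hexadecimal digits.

1A28

One's-complement addition (fold any carry out of bit 15 back into bit 0):
  0x5E7C + 0x24DE = 0x0835A
  0x835A + 0xC1A9 = 0x14503 → wrap carry → 0x4504
  0x4504 + 0xDF9F = 0x124A3 → wrap carry → 0x24A4
  0x24A4 + 0xC133 = 0x0E5D7
One's-complement sum = 0xE5D7.
Checksum = ~0xE5D7 & 0xFFFF = 0x1A28.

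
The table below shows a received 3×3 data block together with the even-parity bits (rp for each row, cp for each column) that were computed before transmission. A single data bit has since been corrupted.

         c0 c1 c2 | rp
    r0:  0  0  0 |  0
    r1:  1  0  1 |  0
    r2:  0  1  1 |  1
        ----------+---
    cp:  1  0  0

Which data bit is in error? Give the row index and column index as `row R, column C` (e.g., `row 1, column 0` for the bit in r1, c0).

row 2, column 1

Recompute each row's even parity and compare to rp:
  r0: data parity 0, sent rp 0 → ok
  r1: data parity 0, sent rp 0 → ok
  r2: data parity 0, sent rp 1 → mismatch
Recompute each column's even parity and compare to cp:
  c0: data parity 1, sent cp 1 → ok
  c1: data parity 1, sent cp 0 → mismatch
  c2: data parity 0, sent cp 0 → ok
Exactly one row (r2) and one column (c1) fail → the flipped bit is at their intersection.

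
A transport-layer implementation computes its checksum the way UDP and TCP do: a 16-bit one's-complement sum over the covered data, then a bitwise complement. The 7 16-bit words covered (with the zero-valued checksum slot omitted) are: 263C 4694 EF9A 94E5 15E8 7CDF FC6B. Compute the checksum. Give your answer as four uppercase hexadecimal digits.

One's-complement addition (fold any carry out of bit 15 back into bit 0):
  0x263C + 0x4694 = 0x06CD0
  0x6CD0 + 0xEF9A = 0x15C6A → wrap carry → 0x5C6B
  0x5C6B + 0x94E5 = 0x0F150
  0xF150 + 0x15E8 = 0x10738 → wrap carry → 0x0739
  0x0739 + 0x7CDF = 0x08418
  0x8418 + 0xFC6B = 0x18083 → wrap carry → 0x8084
One's-complement sum = 0x8084.
Checksum = ~0x8084 & 0xFFFF = 0x7F7B.

7F7B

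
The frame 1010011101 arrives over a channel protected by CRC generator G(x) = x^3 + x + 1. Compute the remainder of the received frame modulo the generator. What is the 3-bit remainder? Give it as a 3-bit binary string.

101

Modulo-2 division of 1010011101 by 1011:
  pos 0: 1010 XOR 1011 = 0001
  pos 3: 1011 XOR 1011 = 0000
Remainder = 101 (nonzero — an error is detected).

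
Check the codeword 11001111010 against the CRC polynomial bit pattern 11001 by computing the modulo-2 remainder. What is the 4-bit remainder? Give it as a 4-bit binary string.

Modulo-2 division of 11001111010 by 11001:
  pos 0: 11001 XOR 11001 = 00000
  pos 5: 11101 XOR 11001 = 00100
Remainder = 1000 (nonzero — an error is detected).

1000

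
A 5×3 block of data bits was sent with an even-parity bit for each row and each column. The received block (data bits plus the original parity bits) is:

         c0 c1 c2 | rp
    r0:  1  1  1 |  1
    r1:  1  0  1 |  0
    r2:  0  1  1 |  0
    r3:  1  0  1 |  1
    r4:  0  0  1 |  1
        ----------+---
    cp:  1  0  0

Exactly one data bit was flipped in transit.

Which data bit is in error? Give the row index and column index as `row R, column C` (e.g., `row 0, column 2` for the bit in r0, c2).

row 3, column 2

Recompute each row's even parity and compare to rp:
  r0: data parity 1, sent rp 1 → ok
  r1: data parity 0, sent rp 0 → ok
  r2: data parity 0, sent rp 0 → ok
  r3: data parity 0, sent rp 1 → mismatch
  r4: data parity 1, sent rp 1 → ok
Recompute each column's even parity and compare to cp:
  c0: data parity 1, sent cp 1 → ok
  c1: data parity 0, sent cp 0 → ok
  c2: data parity 1, sent cp 0 → mismatch
Exactly one row (r3) and one column (c2) fail → the flipped bit is at their intersection.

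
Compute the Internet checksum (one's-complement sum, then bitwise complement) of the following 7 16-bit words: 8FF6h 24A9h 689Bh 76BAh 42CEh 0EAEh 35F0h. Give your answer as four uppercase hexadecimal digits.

One's-complement addition (fold any carry out of bit 15 back into bit 0):
  0x8FF6 + 0x24A9 = 0x0B49F
  0xB49F + 0x689B = 0x11D3A → wrap carry → 0x1D3B
  0x1D3B + 0x76BA = 0x093F5
  0x93F5 + 0x42CE = 0x0D6C3
  0xD6C3 + 0x0EAE = 0x0E571
  0xE571 + 0x35F0 = 0x11B61 → wrap carry → 0x1B62
One's-complement sum = 0x1B62.
Checksum = ~0x1B62 & 0xFFFF = 0xE49D.

E49D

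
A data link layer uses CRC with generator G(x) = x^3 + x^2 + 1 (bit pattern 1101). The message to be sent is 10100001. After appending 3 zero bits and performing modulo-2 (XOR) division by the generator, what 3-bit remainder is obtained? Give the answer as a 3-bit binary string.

Append 3 zeros: 10100001000. Divide by 1101 (XOR where the leading bit is 1):
  pos 0: 1010 XOR 1101 = 0111
  pos 1: 1110 XOR 1101 = 0011
  pos 3: 1100 XOR 1101 = 0001
  pos 6: 1100 XOR 1101 = 0001
Remainder (last 3 bits) = 010. This is the CRC / FCS.

010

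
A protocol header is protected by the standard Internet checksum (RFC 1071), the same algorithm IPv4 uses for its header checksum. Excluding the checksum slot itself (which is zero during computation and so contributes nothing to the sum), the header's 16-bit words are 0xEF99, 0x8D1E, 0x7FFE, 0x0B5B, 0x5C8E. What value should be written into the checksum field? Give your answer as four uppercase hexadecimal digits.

One's-complement addition (fold any carry out of bit 15 back into bit 0):
  0xEF99 + 0x8D1E = 0x17CB7 → wrap carry → 0x7CB8
  0x7CB8 + 0x7FFE = 0x0FCB6
  0xFCB6 + 0x0B5B = 0x10811 → wrap carry → 0x0812
  0x0812 + 0x5C8E = 0x064A0
One's-complement sum = 0x64A0.
Checksum = ~0x64A0 & 0xFFFF = 0x9B5F.

9B5F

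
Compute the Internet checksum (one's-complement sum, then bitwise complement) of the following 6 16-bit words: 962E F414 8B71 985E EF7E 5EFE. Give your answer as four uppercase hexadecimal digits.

One's-complement addition (fold any carry out of bit 15 back into bit 0):
  0x962E + 0xF414 = 0x18A42 → wrap carry → 0x8A43
  0x8A43 + 0x8B71 = 0x115B4 → wrap carry → 0x15B5
  0x15B5 + 0x985E = 0x0AE13
  0xAE13 + 0xEF7E = 0x19D91 → wrap carry → 0x9D92
  0x9D92 + 0x5EFE = 0x0FC90
One's-complement sum = 0xFC90.
Checksum = ~0xFC90 & 0xFFFF = 0x036F.

036F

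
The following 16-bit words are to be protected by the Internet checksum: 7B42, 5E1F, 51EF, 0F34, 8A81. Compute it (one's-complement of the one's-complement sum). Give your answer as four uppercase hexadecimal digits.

3AF9

One's-complement addition (fold any carry out of bit 15 back into bit 0):
  0x7B42 + 0x5E1F = 0x0D961
  0xD961 + 0x51EF = 0x12B50 → wrap carry → 0x2B51
  0x2B51 + 0x0F34 = 0x03A85
  0x3A85 + 0x8A81 = 0x0C506
One's-complement sum = 0xC506.
Checksum = ~0xC506 & 0xFFFF = 0x3AF9.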